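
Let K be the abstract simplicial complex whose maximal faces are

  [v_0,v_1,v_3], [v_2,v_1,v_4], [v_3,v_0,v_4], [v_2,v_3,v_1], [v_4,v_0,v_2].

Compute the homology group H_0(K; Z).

H_0 = Z.

Take the total order v_0 < v_1 < v_2 < v_3 < v_4 on the vertex set. Then K (dimension 2) consists of the simplices:

  0-simplices (5): [v_0], [v_1], [v_2], [v_3], [v_4]
  1-simplices (10): [v_0,v_1], [v_0,v_2], [v_0,v_3], [v_0,v_4], [v_1,v_2], [v_1,v_3], [v_1,v_4], [v_2,v_3], [v_2,v_4], [v_3,v_4]
  2-simplices (5): [v_0,v_1,v_3], [v_0,v_2,v_4], [v_0,v_3,v_4], [v_1,v_2,v_3], [v_1,v_2,v_4]

giving chain groups C_0 ≅ Z^5, C_1 ≅ Z^10, C_2 ≅ Z^5.

Boundary ∂_1: C_1 → C_0 maps an edge to its endpoints' difference, ∂[p,q] = q − p. For instance
  ∂[v_1,v_3] = [v_3] − [v_1].
As a 5×10 matrix over Z this has rank 4, with invariant factors (1,1,1,1).

∂_2: C_2 → C_1 acts by ∂[p,q,r] = [q,r] − [p,r] + [p,q]. For instance
  ∂[v_0,v_2,v_4] = [v_2,v_4] − [v_0,v_4] + [v_0,v_2],
  ∂[v_1,v_2,v_3] = [v_2,v_3] − [v_1,v_3] + [v_1,v_2].
The 10×5 boundary matrix has rank 5 and Smith normal form diag(1,1,1,1,1).

Now H_k = ker ∂_k / im ∂_{k+1}, so:

  H_0: rank C_0 − rank ∂_1 = 5 − 4 = 1, and the invariant factors of ∂_1 are all 1, so H_0 = Z.

(K is a triangulation of the Möbius band.)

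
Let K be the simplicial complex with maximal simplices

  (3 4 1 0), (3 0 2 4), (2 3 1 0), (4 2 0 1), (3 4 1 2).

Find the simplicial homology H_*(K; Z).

H_0 = Z,  H_1 = 0,  H_2 = 0,  H_3 = Z.

Order the vertices as 0 < 1 < 2 < 3 < 4. Listing each simplex with vertices in this order, K has dimension 3 with simplices:

  0-simplices (5): [0], [1], [2], [3], [4]
  1-simplices (10): [0,1], [0,2], [0,3], [0,4], [1,2], [1,3], [1,4], [2,3], [2,4], [3,4]
  2-simplices (10): [0,1,2], [0,1,3], [0,1,4], [0,2,3], [0,2,4], [0,3,4], [1,2,3], [1,2,4], [1,3,4], [2,3,4]
  3-simplices (5): [0,1,2,3], [0,1,2,4], [0,1,3,4], [0,2,3,4], [1,2,3,4]

giving chain groups C_0 ≅ Z^5, C_1 ≅ Z^10, C_2 ≅ Z^10, C_3 ≅ Z^5.

The boundary map ∂_1: C_1 → C_0 is given by ∂[p,q] = [q] − [p]. For instance
  ∂[1,4] = [4] − [1].
The 5×10 boundary matrix has rank 4 and Smith normal form diag(1,1,1,1).

∂_2: C_2 → C_1 sends each 2-simplex [p,q,r] to [q,r] − [p,r] + [p,q]. For instance
  ∂[0,3,4] = [3,4] − [0,4] + [0,3],
  ∂[0,2,3] = [2,3] − [0,3] + [0,2].
The resulting 10×10 matrix has rank 6, and its Smith normal form has invariant factors (1,1,1,1,1,1).

∂_3: C_3 → C_2 sends each 3-simplex σ to the alternating sum Σ_i (−1)^i (σ with its i-th vertex removed). For instance
  ∂[0,1,3,4] = [1,3,4] − [0,3,4] + [0,1,4] − [0,1,3],
  ∂[0,2,3,4] = [2,3,4] − [0,3,4] + [0,2,4] − [0,2,3].
As a 10×5 matrix over Z this has rank 4, with invariant factors (1,1,1,1).

From H_k ≅ ker(∂_k) / im(∂_{k+1}) we obtain:

  H_0: rank C_0 − rank ∂_1 = 5 − 4 = 1, and the invariant factors of ∂_1 are all 1, so H_0 ≅ Z.
  H_1: rank ker ∂_1 − rank ∂_2 = (10 − 4) − 6 = 0, and the invariant factors of ∂_2 are all 1, so H_1 ≅ 0.
  H_2: rank ker ∂_2 − rank ∂_3 = (10 − 6) − 4 = 0, and the invariant factors of ∂_3 are all 1, so H_2 ≅ 0.
  H_3: rank ker ∂_3 − rank ∂_4 = (5 − 4) − 0 = 1, and there is no ∂_4, so H_3 ≅ Z.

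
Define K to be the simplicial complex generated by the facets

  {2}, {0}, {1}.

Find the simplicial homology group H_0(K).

Order the vertices as 0 < 1 < 2. Listing each simplex with vertices in this order, K has dimension 0 with simplices:

  0-simplices (3): [0], [1], [2]

giving chain groups C_0 ≅ Z^3.

Reading off H_k = ker ∂_k / im ∂_{k+1}:

  H_0: rank C_0 − rank ∂_1 = 3 − 0 = 3, and there is no ∂_1, so H_0 = Z^3.

H_0 ≅ Z^3.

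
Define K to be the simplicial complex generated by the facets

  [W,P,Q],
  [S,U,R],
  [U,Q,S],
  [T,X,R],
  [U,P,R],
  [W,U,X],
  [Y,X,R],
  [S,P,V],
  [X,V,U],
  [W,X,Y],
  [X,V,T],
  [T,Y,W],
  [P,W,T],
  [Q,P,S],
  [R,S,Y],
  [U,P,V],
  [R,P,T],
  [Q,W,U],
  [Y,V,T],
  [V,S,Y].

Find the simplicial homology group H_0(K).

H_0 ≅ Z.

Order the vertices as P < Q < R < S < T < U < V < W < X < Y. Listing each simplex with vertices in this order, K has dimension 2 with simplices:

  0-simplices (10): P, Q, R, S, T, U, V, W, X, Y
  1-simplices (30): PQ, PR, PS, PT, PU, PV, PW, QS, QU, QW, RS, RT, RU, RX, RY, SU, SV, SY, TV, TW, TX, TY, UV, UW, UX, VX, VY, WX, WY, XY
  2-simplices (20): PQS, PQW, PRT, PRU, PSV, PTW, PUV, QSU, QUW, RSU, RSY, RTX, RXY, SVY, TVX, TVY, TWY, UVX, UWX, WXY

Hence C_0 ≅ Z^10, C_1 ≅ Z^30, C_2 ≅ Z^20.

∂_1: C_1 → C_0 sends each edge [p,q] (with p < q) to q − p. For instance
  ∂PS = S − P.
The resulting 10×30 matrix has rank 9, and its Smith normal form has invariant factors (1,1,1,1,1,1,1,1,1).

Boundary ∂_2: C_2 → C_1 sends each 2-simplex [p,q,r] to [q,r] − [p,r] + [p,q]. For instance
  ∂TWY = WY − TY + TW,
  ∂PQS = QS − PS + PQ.
As a 30×20 matrix over Z this has rank 20, with invariant factors (1,1,1,1,1,1,1,1,1,1,1,1,1,1,1,1,1,1,1,2).

Now H_k = ker ∂_k / im ∂_{k+1}, so:

  H_0: rank C_0 − rank ∂_1 = 10 − 9 = 1, and the invariant factors of ∂_1 are all 1, so H_0 ≅ Z.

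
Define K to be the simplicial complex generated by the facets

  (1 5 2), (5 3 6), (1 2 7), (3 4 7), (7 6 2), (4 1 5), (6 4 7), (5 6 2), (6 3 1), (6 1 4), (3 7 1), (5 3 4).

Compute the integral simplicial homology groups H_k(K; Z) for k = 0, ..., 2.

We work with the vertex ordering 1 < 2 < 3 < 4 < 5 < 6 < 7. The simplices of K, each written with vertices in increasing order, are:

  0-simplices (7): [1], [2], [3], [4], [5], [6], [7]
  1-simplices (18): [1,2], [1,3], [1,4], [1,5], [1,6], [1,7], [2,5], [2,6], [2,7], [3,4], [3,5], [3,6], [3,7], [4,5], [4,6], [4,7], [5,6], [6,7]
  2-simplices (12): [1,2,5], [1,2,7], [1,3,6], [1,3,7], [1,4,5], [1,4,6], [2,5,6], [2,6,7], [3,4,5], [3,4,7], [3,5,6], [4,6,7]

so the chain groups are C_0 ≅ Z^7, C_1 ≅ Z^18, C_2 ≅ Z^12.

∂_1: C_1 → C_0 sends each edge [p,q] (with p < q) to q − p.
This gives a 7×18 integer matrix of rank 6; reducing to Smith normal form yields diagonal entries (1,1,1,1,1,1).

The boundary map ∂_2: C_2 → C_1 acts by ∂[p,q,r] = [q,r] − [p,r] + [p,q]. For instance
  ∂[1,4,5] = [4,5] − [1,5] + [1,4],
  ∂[2,5,6] = [5,6] − [2,6] + [2,5].
The resulting 18×12 matrix has rank 12, and its Smith normal form has invariant factors (1,1,1,1,1,1,1,1,1,1,1,2).

Computing H_k = (kernel of ∂_k) / (image of ∂_{k+1}):

  H_0: rank C_0 − rank ∂_1 = 7 − 6 = 1, and the invariant factors of ∂_1 are all 1, so H_0 = Z.
  H_1: rank ker ∂_1 − rank ∂_2 = (18 − 6) − 12 = 0, and ∂_2 has invariant factor 2 > 1, so H_1 = Z/2.
  H_2: rank ker ∂_2 − rank ∂_3 = (12 − 12) − 0 = 0, and there is no ∂_3, so H_2 = 0.

As a check, the Euler characteristic is 7 − 18 + 12 = 1, which agrees with 1 − 0 + 0 = 1.
(K is a triangulation of the real projective plane RP^2.)

H_0 ≅ Z,  H_1 ≅ Z/2,  H_2 = 0.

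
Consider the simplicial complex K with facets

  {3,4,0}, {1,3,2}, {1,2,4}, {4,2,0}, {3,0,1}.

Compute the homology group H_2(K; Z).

H_2 ≅ 0.

Order the vertices as 0 < 1 < 2 < 3 < 4. Listing each simplex with vertices in this order, K has dimension 2 with simplices:

  0-simplices (5): [0], [1], [2], [3], [4]
  1-simplices (10): [0,1], [0,2], [0,3], [0,4], [1,2], [1,3], [1,4], [2,3], [2,4], [3,4]
  2-simplices (5): [0,1,3], [0,2,4], [0,3,4], [1,2,3], [1,2,4]

so the chain groups are C_0 ≅ Z^5, C_1 ≅ Z^10, C_2 ≅ Z^5.

Boundary ∂_1: C_1 → C_0 maps an edge to its endpoints' difference, ∂[p,q] = q − p. For instance
  ∂[3,4] = [4] − [3].
This gives a 5×10 integer matrix of rank 4; reducing to Smith normal form yields diagonal entries (1,1,1,1).

∂_2: C_2 → C_1 maps a triangle to the signed sum of its edges. For instance
  ∂[0,3,4] = [3,4] − [0,4] + [0,3],
  ∂[1,2,3] = [2,3] − [1,3] + [1,2].
As a 10×5 matrix over Z this has rank 5, with invariant factors (1,1,1,1,1).

Now H_k = ker ∂_k / im ∂_{k+1}, so:

  H_2: rank ker ∂_2 − rank ∂_3 = (5 − 5) − 0 = 0, and there is no ∂_3, so H_2 ≅ 0.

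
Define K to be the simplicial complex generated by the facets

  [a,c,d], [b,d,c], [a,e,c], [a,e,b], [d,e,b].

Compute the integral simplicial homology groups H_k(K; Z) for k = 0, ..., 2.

H_0 = Z,  H_1 = Z,  H_2 = 0.

Take the total order a < b < c < d < e on the vertex set. Then K (dimension 2) consists of the simplices:

  0-simplices (5): a, b, c, d, e
  1-simplices (10): ab, ac, ad, ae, bc, bd, be, cd, ce, de
  2-simplices (5): abe, acd, ace, bcd, bde

so the chain groups are C_0 ≅ Z^5, C_1 ≅ Z^10, C_2 ≅ Z^5.

The boundary map ∂_1: C_1 → C_0 sends each edge [p,q] (with p < q) to q − p. For instance
  ∂bc = c − b.
The resulting 5×10 matrix has rank 4, and its Smith normal form has invariant factors (1,1,1,1).

∂_2: C_2 → C_1 maps a triangle to the signed sum of its edges. For instance
  ∂bcd = cd − bd + bc,
  ∂acd = cd − ad + ac.
The resulting 10×5 matrix has rank 5, and its Smith normal form has invariant factors (1,1,1,1,1).

Computing H_k = (kernel of ∂_k) / (image of ∂_{k+1}):

  H_0: rank C_0 − rank ∂_1 = 5 − 4 = 1, and the invariant factors of ∂_1 are all 1, so H_0 = Z.
  H_1: rank ker ∂_1 − rank ∂_2 = (10 − 4) − 5 = 1, and the invariant factors of ∂_2 are all 1, so H_1 = Z.
  H_2: rank ker ∂_2 − rank ∂_3 = (5 − 5) − 0 = 0, and there is no ∂_3, so H_2 = 0.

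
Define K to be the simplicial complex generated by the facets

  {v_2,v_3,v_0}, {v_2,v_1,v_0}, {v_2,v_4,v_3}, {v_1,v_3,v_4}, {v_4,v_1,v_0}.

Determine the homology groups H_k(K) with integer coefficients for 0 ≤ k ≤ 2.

H_0 = Z,  H_1 = Z,  H_2 = 0.

Fix the vertex order v_0 < v_1 < v_2 < v_3 < v_4 and write every simplex with vertices in increasing order. Then dim K = 2 and the simplices of K are:

  0-simplices (5): [v_0], [v_1], [v_2], [v_3], [v_4]
  1-simplices (10): [v_0,v_1], [v_0,v_2], [v_0,v_3], [v_0,v_4], [v_1,v_2], [v_1,v_3], [v_1,v_4], [v_2,v_3], [v_2,v_4], [v_3,v_4]
  2-simplices (5): [v_0,v_1,v_2], [v_0,v_1,v_4], [v_0,v_2,v_3], [v_1,v_3,v_4], [v_2,v_3,v_4]

so the chain groups are C_0 ≅ Z^5, C_1 ≅ Z^10, C_2 ≅ Z^5.

The boundary map ∂_1: C_1 → C_0 sends each edge [p,q] (with p < q) to q − p.
The resulting 5×10 matrix has rank 4, and its Smith normal form has invariant factors (1,1,1,1).

Boundary ∂_2: C_2 → C_1 acts by ∂[p,q,r] = [q,r] − [p,r] + [p,q]. For instance
  ∂[v_1,v_3,v_4] = [v_3,v_4] − [v_1,v_4] + [v_1,v_3],
  ∂[v_0,v_1,v_2] = [v_1,v_2] − [v_0,v_2] + [v_0,v_1].
The 10×5 boundary matrix has rank 5 and Smith normal form diag(1,1,1,1,1).

Reading off H_k = ker ∂_k / im ∂_{k+1}:

  H_0: rank C_0 − rank ∂_1 = 5 − 4 = 1, and the invariant factors of ∂_1 are all 1, so H_0 ≅ Z.
  H_1: rank ker ∂_1 − rank ∂_2 = (10 − 4) − 5 = 1, and the invariant factors of ∂_2 are all 1, so H_1 ≅ Z.
  H_2: rank ker ∂_2 − rank ∂_3 = (5 − 5) − 0 = 0, and there is no ∂_3, so H_2 ≅ 0.

As a check, the Euler characteristic is 5 − 10 + 5 = 0, which agrees with 1 − 1 + 0 = 0.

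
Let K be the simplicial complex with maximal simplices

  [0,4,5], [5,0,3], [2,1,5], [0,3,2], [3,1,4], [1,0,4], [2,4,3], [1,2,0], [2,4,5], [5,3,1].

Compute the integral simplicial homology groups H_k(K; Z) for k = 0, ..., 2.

K has 6 vertices, 15 edges, 10 triangles.
rank ∂_0 = 0, rank ∂_1 = 5 ⇒ b_0 = 6 − 0 − 5 = 1; all invariant factors of ∂_1 are 1 so no torsion. So H_0 = Z.
rank ∂_1 = 5, rank ∂_2 = 10 ⇒ b_1 = 15 − 5 − 10 = 0; ∂_2 has invariant factor(s) [2] giving torsion. So H_1 = Z/2.
rank ∂_2 = 10, rank ∂_3 = 0 ⇒ b_2 = 10 − 10 − 0 = 0. So H_2 = 0.

H_0 = Z,  H_1 = Z/2,  H_2 = 0.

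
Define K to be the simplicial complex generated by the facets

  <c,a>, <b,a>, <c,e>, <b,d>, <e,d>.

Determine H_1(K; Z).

H_1 = Z.

K has 5 vertices, 5 edges.
rank ∂_1 = 4, rank ∂_2 = 0 ⇒ b_1 = 5 − 4 − 0 = 1. So H_1 ≅ Z.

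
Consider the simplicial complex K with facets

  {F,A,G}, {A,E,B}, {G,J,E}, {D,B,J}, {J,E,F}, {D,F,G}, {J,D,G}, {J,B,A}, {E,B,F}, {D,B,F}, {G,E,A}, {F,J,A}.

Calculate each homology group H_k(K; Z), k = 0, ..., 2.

We work with the vertex ordering A < B < D < E < F < G < J. The simplices of K, each written with vertices in increasing order, are:

  0-simplices (7): A, B, D, E, F, G, J
  1-simplices (18): AB, AE, AF, AG, AJ, BD, BE, BF, BJ, DF, DG, DJ, EF, EG, EJ, FG, FJ, GJ
  2-simplices (12): ABE, ABJ, AEG, AFG, AFJ, BDF, BDJ, BEF, DFG, DGJ, EFJ, EGJ

giving chain groups C_0 ≅ Z^7, C_1 ≅ Z^18, C_2 ≅ Z^12.

Boundary ∂_1: C_1 → C_0 maps an edge to its endpoints' difference, ∂[p,q] = q − p.
This gives a 7×18 integer matrix of rank 6; reducing to Smith normal form yields diagonal entries (1,1,1,1,1,1).

Boundary ∂_2: C_2 → C_1 maps a triangle to the signed sum of its edges. For instance
  ∂BDJ = DJ − BJ + BD,
  ∂AFJ = FJ − AJ + AF.
As a 18×12 matrix over Z this has rank 12, with invariant factors (1,1,1,1,1,1,1,1,1,1,1,2).

From H_k ≅ ker(∂_k) / im(∂_{k+1}) we obtain:

  H_0: rank C_0 − rank ∂_1 = 7 − 6 = 1, and the invariant factors of ∂_1 are all 1, so H_0 = Z.
  H_1: rank ker ∂_1 − rank ∂_2 = (18 − 6) − 12 = 0, and ∂_2 has invariant factor 2 > 1, so H_1 = Z_2.
  H_2: rank ker ∂_2 − rank ∂_3 = (12 − 12) − 0 = 0, and there is no ∂_3, so H_2 = 0.

(K is a triangulation of the real projective plane RP^2.)

H_0 ≅ Z,  H_1 ≅ Z_2,  H_2 = 0.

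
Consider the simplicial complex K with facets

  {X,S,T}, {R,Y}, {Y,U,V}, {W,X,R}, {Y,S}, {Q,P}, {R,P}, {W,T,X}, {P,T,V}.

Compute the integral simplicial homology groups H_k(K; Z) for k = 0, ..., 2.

Fix the vertex order P < Q < R < S < T < U < V < W < X < Y and write every simplex with vertices in increasing order. Then dim K = 2 and the simplices of K are:

  0-simplices (10): P, Q, R, S, T, U, V, W, X, Y
  1-simplices (17): PQ, PR, PT, PV, RW, RX, RY, ST, SX, SY, TV, TW, TX, UV, UY, VY, WX
  2-simplices (5): PTV, RWX, STX, TWX, UVY

so the chain groups are C_0 ≅ Z^10, C_1 ≅ Z^17, C_2 ≅ Z^5.

∂_1: C_1 → C_0 maps an edge to its endpoints' difference, ∂[p,q] = q − p. For instance
  ∂VY = Y − V.
As a 10×17 matrix over Z this has rank 9, with invariant factors (1,1,1,1,1,1,1,1,1).

Boundary ∂_2: C_2 → C_1 maps a triangle to the signed sum of its edges. For instance
  ∂UVY = VY − UY + UV,
  ∂TWX = WX − TX + TW.
As a 17×5 matrix over Z this has rank 5, with invariant factors (1,1,1,1,1).

Computing H_k = (kernel of ∂_k) / (image of ∂_{k+1}):

  H_0: rank C_0 − rank ∂_1 = 10 − 9 = 1, and the invariant factors of ∂_1 are all 1, so H_0 = Z.
  H_1: rank ker ∂_1 − rank ∂_2 = (17 − 9) − 5 = 3, and the invariant factors of ∂_2 are all 1, so H_1 = Z^3.
  H_2: rank ker ∂_2 − rank ∂_3 = (5 − 5) − 0 = 0, and there is no ∂_3, so H_2 = 0.

H_0 = Z,  H_1 = Z^3,  H_2 = 0.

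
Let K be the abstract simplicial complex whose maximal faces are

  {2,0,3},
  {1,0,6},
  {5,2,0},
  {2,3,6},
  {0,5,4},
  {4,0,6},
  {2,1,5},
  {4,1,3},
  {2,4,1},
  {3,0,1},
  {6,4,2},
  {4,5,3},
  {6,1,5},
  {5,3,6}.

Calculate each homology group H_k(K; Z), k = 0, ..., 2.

We work with the vertex ordering 0 < 1 < 2 < 3 < 4 < 5 < 6. The simplices of K, each written with vertices in increasing order, are:

  0-simplices (7): [0], [1], [2], [3], [4], [5], [6]
  1-simplices (21): [0,1], [0,2], [0,3], [0,4], [0,5], [0,6], [1,2], [1,3], [1,4], [1,5], [1,6], [2,3], [2,4], [2,5], [2,6], [3,4], [3,5], [3,6], [4,5], [4,6], [5,6]
  2-simplices (14): [0,1,3], [0,1,6], [0,2,3], [0,2,5], [0,4,5], [0,4,6], [1,2,4], [1,2,5], [1,3,4], [1,5,6], [2,3,6], [2,4,6], [3,4,5], [3,5,6]

so the chain groups are C_0 ≅ Z^7, C_1 ≅ Z^21, C_2 ≅ Z^14.

Boundary ∂_1: C_1 → C_0 sends each edge [p,q] (with p < q) to q − p.
The 7×21 boundary matrix has rank 6 and Smith normal form diag(1,1,1,1,1,1).

∂_2: C_2 → C_1 sends each 2-simplex [p,q,r] to [q,r] − [p,r] + [p,q]. For instance
  ∂[3,4,5] = [4,5] − [3,5] + [3,4],
  ∂[1,3,4] = [3,4] − [1,4] + [1,3].
The 21×14 boundary matrix has rank 13 and Smith normal form diag(1,1,1,1,1,1,1,1,1,1,1,1,1).

Now H_k = ker ∂_k / im ∂_{k+1}, so:

  H_0: rank C_0 − rank ∂_1 = 7 − 6 = 1, and the invariant factors of ∂_1 are all 1, so H_0 = Z.
  H_1: rank ker ∂_1 − rank ∂_2 = (21 − 6) − 13 = 2, and the invariant factors of ∂_2 are all 1, so H_1 = Z^2.
  H_2: rank ker ∂_2 − rank ∂_3 = (14 − 13) − 0 = 1, and there is no ∂_3, so H_2 = Z.

H_0 ≅ Z,  H_1 ≅ Z^2,  H_2 ≅ Z.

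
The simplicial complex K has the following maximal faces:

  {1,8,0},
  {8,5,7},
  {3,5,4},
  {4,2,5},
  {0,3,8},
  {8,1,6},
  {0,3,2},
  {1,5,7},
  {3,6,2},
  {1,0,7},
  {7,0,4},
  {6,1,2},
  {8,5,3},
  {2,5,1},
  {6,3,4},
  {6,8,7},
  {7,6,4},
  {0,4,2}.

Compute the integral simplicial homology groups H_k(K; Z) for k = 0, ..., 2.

Order the vertices as 0 < 1 < 2 < 3 < 4 < 5 < 6 < 7 < 8. Listing each simplex with vertices in this order, K has dimension 2 with simplices:

  0-simplices (9): [0], [1], [2], [3], [4], [5], [6], [7], [8]
  1-simplices (27): (27 of them)
  2-simplices (18): [0,1,7], [0,1,8], [0,2,3], [0,2,4], [0,3,8], [0,4,7], [1,2,5], [1,2,6], [1,5,7], [1,6,8], [2,3,6], [2,4,5], [3,4,5], [3,4,6], [3,5,8], [4,6,7], [5,7,8], [6,7,8]

giving chain groups C_0 ≅ Z^9, C_1 ≅ Z^27, C_2 ≅ Z^18.

Boundary ∂_1: C_1 → C_0 is given by ∂[p,q] = [q] − [p]. For instance
  ∂[4,6] = [6] − [4].
The resulting 9×27 matrix has rank 8, and its Smith normal form has invariant factors (1,1,1,1,1,1,1,1).

The boundary map ∂_2: C_2 → C_1 acts by ∂[p,q,r] = [q,r] − [p,r] + [p,q]. For instance
  ∂[3,5,8] = [5,8] − [3,8] + [3,5],
  ∂[2,4,5] = [4,5] − [2,5] + [2,4].
The 27×18 boundary matrix has rank 18 and Smith normal form diag(1,1,1,1,1,1,1,1,1,1,1,1,1,1,1,1,1,2).

Reading off H_k = ker ∂_k / im ∂_{k+1}:

  H_0: rank C_0 − rank ∂_1 = 9 − 8 = 1, and the invariant factors of ∂_1 are all 1, so H_0 = Z.
  H_1: rank ker ∂_1 − rank ∂_2 = (27 − 8) − 18 = 1, and ∂_2 has invariant factor 2 > 1, so H_1 = Z × Z/2.
  H_2: rank ker ∂_2 − rank ∂_3 = (18 − 18) − 0 = 0, and there is no ∂_3, so H_2 = 0.

H_0 = Z,  H_1 = Z × Z/2,  H_2 = 0.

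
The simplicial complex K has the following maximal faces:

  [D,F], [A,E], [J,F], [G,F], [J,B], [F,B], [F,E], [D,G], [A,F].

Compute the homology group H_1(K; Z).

Fix the vertex order A < B < D < E < F < G < J and write every simplex with vertices in increasing order. Then dim K = 1 and the simplices of K are:

  0-simplices (7): A, B, D, E, F, G, J
  1-simplices (9): AE, AF, BF, BJ, DF, DG, EF, FG, FJ

so the chain groups are C_0 ≅ Z^7, C_1 ≅ Z^9.

∂_1: C_1 → C_0 maps an edge to its endpoints' difference, ∂[p,q] = q − p. For instance
  ∂EF = F − E.
The 7×9 boundary matrix has rank 6 and Smith normal form diag(1,1,1,1,1,1).

Now H_k = ker ∂_k / im ∂_{k+1}, so:

  H_1: rank ker ∂_1 − rank ∂_2 = (9 − 6) − 0 = 3, and there is no ∂_2, so H_1 ≅ Z^3.

(K is a triangulation of a wedge of 3 circles.)

H_1 ≅ Z^3.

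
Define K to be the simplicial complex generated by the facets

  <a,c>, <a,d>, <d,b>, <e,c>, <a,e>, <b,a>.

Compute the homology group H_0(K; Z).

H_0 = Z.

Fix the vertex order a < b < c < d < e and write every simplex with vertices in increasing order. Then dim K = 1 and the simplices of K are:

  0-simplices (5): a, b, c, d, e
  1-simplices (6): ab, ac, ad, ae, bd, ce

giving chain groups C_0 ≅ Z^5, C_1 ≅ Z^6.

The boundary map ∂_1: C_1 → C_0 sends each edge [p,q] (with p < q) to q − p.
As a 5×6 matrix over Z this has rank 4, with invariant factors (1,1,1,1).

Reading off H_k = ker ∂_k / im ∂_{k+1}:

  H_0: rank C_0 − rank ∂_1 = 5 − 4 = 1, and the invariant factors of ∂_1 are all 1, so H_0 = Z.

(K is a triangulation of a wedge of 2 circles.)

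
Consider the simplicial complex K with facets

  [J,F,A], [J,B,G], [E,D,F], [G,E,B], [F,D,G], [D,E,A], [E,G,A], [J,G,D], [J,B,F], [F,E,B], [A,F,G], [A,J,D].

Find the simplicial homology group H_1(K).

Fix the vertex order A < B < D < E < F < G < J and write every simplex with vertices in increasing order. Then dim K = 2 and the simplices of K are:

  0-simplices (7): A, B, D, E, F, G, J
  1-simplices (18): AD, AE, AF, AG, AJ, BE, BF, BG, BJ, DE, DF, DG, DJ, EF, EG, FG, FJ, GJ
  2-simplices (12): ADE, ADJ, AEG, AFG, AFJ, BEF, BEG, BFJ, BGJ, DEF, DFG, DGJ

Hence C_0 ≅ Z^7, C_1 ≅ Z^18, C_2 ≅ Z^12.

Boundary ∂_1: C_1 → C_0 maps an edge to its endpoints' difference, ∂[p,q] = q − p. For instance
  ∂DF = F − D.
The resulting 7×18 matrix has rank 6, and its Smith normal form has invariant factors (1,1,1,1,1,1).

Boundary ∂_2: C_2 → C_1 sends each 2-simplex [p,q,r] to [q,r] − [p,r] + [p,q]. For instance
  ∂AFG = FG − AG + AF,
  ∂ADJ = DJ − AJ + AD.
As a 18×12 matrix over Z this has rank 12, with invariant factors (1,1,1,1,1,1,1,1,1,1,1,2).

Now H_k = ker ∂_k / im ∂_{k+1}, so:

  H_1: rank ker ∂_1 − rank ∂_2 = (18 − 6) − 12 = 0, and ∂_2 has invariant factor 2 > 1, so H_1 ≅ Z/2.

(K is a triangulation of the real projective plane RP^2.)

H_1 = Z/2.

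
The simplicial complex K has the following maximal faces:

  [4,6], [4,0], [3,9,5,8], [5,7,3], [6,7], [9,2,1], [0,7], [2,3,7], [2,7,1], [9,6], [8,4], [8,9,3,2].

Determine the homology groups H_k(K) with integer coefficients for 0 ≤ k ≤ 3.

K has 10 vertices, 21 edges, 11 triangles, 2 3-simplices.
rank ∂_0 = 0, rank ∂_1 = 9 ⇒ b_0 = 10 − 0 − 9 = 1; all invariant factors of ∂_1 are 1 so no torsion. So H_0 ≅ Z.
rank ∂_1 = 9, rank ∂_2 = 9 ⇒ b_1 = 21 − 9 − 9 = 3; all invariant factors of ∂_2 are 1 so no torsion. So H_1 ≅ Z^3.
rank ∂_2 = 9, rank ∂_3 = 2 ⇒ b_2 = 11 − 9 − 2 = 0; all invariant factors of ∂_3 are 1 so no torsion. So H_2 ≅ 0.
rank ∂_3 = 2, rank ∂_4 = 0 ⇒ b_3 = 2 − 2 − 0 = 0. So H_3 ≅ 0.

H_0 = Z,  H_1 = Z^3,  H_2 = 0,  H_3 = 0.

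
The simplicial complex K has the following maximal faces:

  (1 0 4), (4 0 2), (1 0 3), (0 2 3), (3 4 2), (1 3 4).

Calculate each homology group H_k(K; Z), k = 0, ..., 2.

Fix the vertex order 0 < 1 < 2 < 3 < 4 and write every simplex with vertices in increasing order. Then dim K = 2 and the simplices of K are:

  0-simplices (5): [0], [1], [2], [3], [4]
  1-simplices (9): [0,1], [0,2], [0,3], [0,4], [1,3], [1,4], [2,3], [2,4], [3,4]
  2-simplices (6): [0,1,3], [0,1,4], [0,2,3], [0,2,4], [1,3,4], [2,3,4]

Hence C_0 ≅ Z^5, C_1 ≅ Z^9, C_2 ≅ Z^6.

The boundary map ∂_1: C_1 → C_0 sends each edge [p,q] (with p < q) to q − p. For instance
  ∂[0,1] = [1] − [0].
The resulting 5×9 matrix has rank 4, and its Smith normal form has invariant factors (1,1,1,1).

Boundary ∂_2: C_2 → C_1 maps a triangle to the signed sum of its edges. For instance
  ∂[0,1,4] = [1,4] − [0,4] + [0,1],
  ∂[0,2,4] = [2,4] − [0,4] + [0,2].
As a 9×6 matrix over Z this has rank 5, with invariant factors (1,1,1,1,1).

Computing H_k = (kernel of ∂_k) / (image of ∂_{k+1}):

  H_0: rank C_0 − rank ∂_1 = 5 − 4 = 1, and the invariant factors of ∂_1 are all 1, so H_0 ≅ Z.
  H_1: rank ker ∂_1 − rank ∂_2 = (9 − 4) − 5 = 0, and the invariant factors of ∂_2 are all 1, so H_1 ≅ 0.
  H_2: rank ker ∂_2 − rank ∂_3 = (6 − 5) − 0 = 1, and there is no ∂_3, so H_2 ≅ Z.

As a check, the Euler characteristic is 5 − 9 + 6 = 2, which agrees with 1 − 0 + 1 = 2.
(K is a triangulation of the 2-sphere S^2.)

H_0 ≅ Z,  H_1 = 0,  H_2 ≅ Z.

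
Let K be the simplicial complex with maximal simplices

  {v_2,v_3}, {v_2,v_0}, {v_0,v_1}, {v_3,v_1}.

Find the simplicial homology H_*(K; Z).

H_0 = Z,  H_1 = Z.

Take the total order v_0 < v_1 < v_2 < v_3 on the vertex set. Then K (dimension 1) consists of the simplices:

  0-simplices (4): [v_0], [v_1], [v_2], [v_3]
  1-simplices (4): [v_0,v_1], [v_0,v_2], [v_1,v_3], [v_2,v_3]

so the chain groups are C_0 ≅ Z^4, C_1 ≅ Z^4.

Boundary ∂_1: C_1 → C_0 maps an edge to its endpoints' difference, ∂[p,q] = q − p.
This gives a 4×4 integer matrix of rank 3; reducing to Smith normal form yields diagonal entries (1,1,1).

From H_k ≅ ker(∂_k) / im(∂_{k+1}) we obtain:

  H_0: rank C_0 − rank ∂_1 = 4 − 3 = 1, and the invariant factors of ∂_1 are all 1, so H_0 ≅ Z.
  H_1: rank ker ∂_1 − rank ∂_2 = (4 − 3) − 0 = 1, and there is no ∂_2, so H_1 ≅ Z.

(K is a triangulation of the circle S^1.)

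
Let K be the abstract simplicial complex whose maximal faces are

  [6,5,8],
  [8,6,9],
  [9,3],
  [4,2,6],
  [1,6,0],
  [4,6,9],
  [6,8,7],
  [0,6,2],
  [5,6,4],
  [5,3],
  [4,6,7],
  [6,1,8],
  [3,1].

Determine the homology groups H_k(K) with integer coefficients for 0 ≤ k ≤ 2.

Take the total order 0 < 1 < 2 < 3 < 4 < 5 < 6 < 7 < 8 < 9 on the vertex set. Then K (dimension 2) consists of the simplices:

  0-simplices (10): [0], [1], [2], [3], [4], [5], [6], [7], [8], [9]
  1-simplices (21): [0,1], [0,2], [0,6], [1,3], [1,6], [1,8], [2,4], [2,6], [3,5], [3,9], [4,5], [4,6], [4,7], [4,9], [5,6], [5,8], [6,7], [6,8], [6,9], [7,8], [8,9]
  2-simplices (10): [0,1,6], [0,2,6], [1,6,8], [2,4,6], [4,5,6], [4,6,7], [4,6,9], [5,6,8], [6,7,8], [6,8,9]

Hence C_0 ≅ Z^10, C_1 ≅ Z^21, C_2 ≅ Z^10.

∂_1: C_1 → C_0 sends each edge [p,q] (with p < q) to q − p. For instance
  ∂[0,6] = [6] − [0].
This gives a 10×21 integer matrix of rank 9; reducing to Smith normal form yields diagonal entries (1,1,1,1,1,1,1,1,1).

Boundary ∂_2: C_2 → C_1 acts by ∂[p,q,r] = [q,r] − [p,r] + [p,q]. For instance
  ∂[1,6,8] = [6,8] − [1,8] + [1,6],
  ∂[4,6,7] = [6,7] − [4,7] + [4,6].
As a 21×10 matrix over Z this has rank 10, with invariant factors (1,1,1,1,1,1,1,1,1,1).

Now H_k = ker ∂_k / im ∂_{k+1}, so:

  H_0: rank C_0 − rank ∂_1 = 10 − 9 = 1, and the invariant factors of ∂_1 are all 1, so H_0 = Z.
  H_1: rank ker ∂_1 − rank ∂_2 = (21 − 9) − 10 = 2, and the invariant factors of ∂_2 are all 1, so H_1 = Z^2.
  H_2: rank ker ∂_2 − rank ∂_3 = (10 − 10) − 0 = 0, and there is no ∂_3, so H_2 = 0.

H_0 ≅ Z,  H_1 ≅ Z^2,  H_2 = 0.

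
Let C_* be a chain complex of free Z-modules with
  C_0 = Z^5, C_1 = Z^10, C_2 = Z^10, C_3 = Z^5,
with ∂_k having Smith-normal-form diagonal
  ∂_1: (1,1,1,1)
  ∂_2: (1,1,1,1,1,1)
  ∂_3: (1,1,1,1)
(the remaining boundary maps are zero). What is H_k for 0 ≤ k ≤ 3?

H_0 = Z,  H_1 = 0,  H_2 = 0,  H_3 = Z.

H_0: b_0 = 5 − 0 − 4 = 1; torsion from ∂_1 factors > 1: none. So H_0 = Z.
H_1: b_1 = 10 − 4 − 6 = 0; torsion from ∂_2 factors > 1: none. So H_1 = 0.
H_2: b_2 = 10 − 6 − 4 = 0; torsion from ∂_3 factors > 1: none. So H_2 = 0.
H_3: b_3 = 5 − 4 − 0 = 1; torsion from ∂_4 factors > 1: none. So H_3 = Z.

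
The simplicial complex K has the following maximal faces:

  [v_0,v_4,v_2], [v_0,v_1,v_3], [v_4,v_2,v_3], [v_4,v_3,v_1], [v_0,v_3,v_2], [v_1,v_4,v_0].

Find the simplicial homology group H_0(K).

Take the total order v_0 < v_1 < v_2 < v_3 < v_4 on the vertex set. Then K (dimension 2) consists of the simplices:

  0-simplices (5): [v_0], [v_1], [v_2], [v_3], [v_4]
  1-simplices (9): [v_0,v_1], [v_0,v_2], [v_0,v_3], [v_0,v_4], [v_1,v_3], [v_1,v_4], [v_2,v_3], [v_2,v_4], [v_3,v_4]
  2-simplices (6): [v_0,v_1,v_3], [v_0,v_1,v_4], [v_0,v_2,v_3], [v_0,v_2,v_4], [v_1,v_3,v_4], [v_2,v_3,v_4]

giving chain groups C_0 ≅ Z^5, C_1 ≅ Z^9, C_2 ≅ Z^6.

∂_1: C_1 → C_0 is given by ∂[p,q] = [q] − [p].
The 5×9 boundary matrix has rank 4 and Smith normal form diag(1,1,1,1).

∂_2: C_2 → C_1 sends each 2-simplex [p,q,r] to [q,r] − [p,r] + [p,q]. For instance
  ∂[v_1,v_3,v_4] = [v_3,v_4] − [v_1,v_4] + [v_1,v_3],
  ∂[v_0,v_1,v_3] = [v_1,v_3] − [v_0,v_3] + [v_0,v_1].
As a 9×6 matrix over Z this has rank 5, with invariant factors (1,1,1,1,1).

Reading off H_k = ker ∂_k / im ∂_{k+1}:

  H_0: rank C_0 − rank ∂_1 = 5 − 4 = 1, and the invariant factors of ∂_1 are all 1, so H_0 = Z.

H_0 ≅ Z.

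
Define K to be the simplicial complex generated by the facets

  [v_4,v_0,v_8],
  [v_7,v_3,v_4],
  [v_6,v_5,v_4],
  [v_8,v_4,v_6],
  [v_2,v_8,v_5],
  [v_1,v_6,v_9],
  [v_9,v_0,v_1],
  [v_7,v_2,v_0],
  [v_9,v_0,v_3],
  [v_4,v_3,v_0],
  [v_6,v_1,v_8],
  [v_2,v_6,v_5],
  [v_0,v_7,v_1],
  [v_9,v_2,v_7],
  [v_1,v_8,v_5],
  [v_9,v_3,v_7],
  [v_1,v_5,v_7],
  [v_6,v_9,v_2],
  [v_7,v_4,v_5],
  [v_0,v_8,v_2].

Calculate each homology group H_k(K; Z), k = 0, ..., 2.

Order the vertices as v_0 < v_1 < v_2 < v_3 < v_4 < v_5 < v_6 < v_7 < v_8 < v_9. Listing each simplex with vertices in this order, K has dimension 2 with simplices:

  0-simplices (10): [v_0], [v_1], [v_2], [v_3], [v_4], [v_5], [v_6], [v_7], [v_8], [v_9]
  1-simplices (30): (30 of them)
  2-simplices (20): (20 of them)

so the chain groups are C_0 ≅ Z^10, C_1 ≅ Z^30, C_2 ≅ Z^20.

Boundary ∂_1: C_1 → C_0 is given by ∂[p,q] = [q] − [p].
The 10×30 boundary matrix has rank 9 and Smith normal form diag(1,1,1,1,1,1,1,1,1).

∂_2: C_2 → C_1 acts by ∂[p,q,r] = [q,r] − [p,r] + [p,q]. For instance
  ∂[v_2,v_5,v_6] = [v_5,v_6] − [v_2,v_6] + [v_2,v_5],
  ∂[v_1,v_6,v_8] = [v_6,v_8] − [v_1,v_8] + [v_1,v_6].
This gives a 30×20 integer matrix of rank 20; reducing to Smith normal form yields diagonal entries (1,1,1,1,1,1,1,1,1,1,1,1,1,1,1,1,1,1,1,2).

From H_k ≅ ker(∂_k) / im(∂_{k+1}) we obtain:

  H_0: rank C_0 − rank ∂_1 = 10 − 9 = 1, and the invariant factors of ∂_1 are all 1, so H_0 ≅ Z.
  H_1: rank ker ∂_1 − rank ∂_2 = (30 − 9) − 20 = 1, and ∂_2 has invariant factor 2 > 1, so H_1 ≅ Z × Z/2.
  H_2: rank ker ∂_2 − rank ∂_3 = (20 − 20) − 0 = 0, and there is no ∂_3, so H_2 ≅ 0.

As a check, the Euler characteristic is 10 − 30 + 20 = 0, which agrees with 1 − 1 + 0 = 0.

H_0 = Z,  H_1 = Z × Z/2,  H_2 = 0.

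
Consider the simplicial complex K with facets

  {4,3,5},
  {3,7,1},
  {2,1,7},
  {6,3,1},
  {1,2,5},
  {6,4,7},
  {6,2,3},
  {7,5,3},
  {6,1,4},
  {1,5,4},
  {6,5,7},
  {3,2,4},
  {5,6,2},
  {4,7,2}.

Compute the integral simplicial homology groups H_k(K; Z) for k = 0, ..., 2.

We work with the vertex ordering 1 < 2 < 3 < 4 < 5 < 6 < 7. The simplices of K, each written with vertices in increasing order, are:

  0-simplices (7): [1], [2], [3], [4], [5], [6], [7]
  1-simplices (21): [1,2], [1,3], [1,4], [1,5], [1,6], [1,7], [2,3], [2,4], [2,5], [2,6], [2,7], [3,4], [3,5], [3,6], [3,7], [4,5], [4,6], [4,7], [5,6], [5,7], [6,7]
  2-simplices (14): [1,2,5], [1,2,7], [1,3,6], [1,3,7], [1,4,5], [1,4,6], [2,3,4], [2,3,6], [2,4,7], [2,5,6], [3,4,5], [3,5,7], [4,6,7], [5,6,7]

Hence C_0 ≅ Z^7, C_1 ≅ Z^21, C_2 ≅ Z^14.

∂_1: C_1 → C_0 sends each edge [p,q] (with p < q) to q − p.
The resulting 7×21 matrix has rank 6, and its Smith normal form has invariant factors (1,1,1,1,1,1).

The boundary map ∂_2: C_2 → C_1 maps a triangle to the signed sum of its edges. For instance
  ∂[1,3,7] = [3,7] − [1,7] + [1,3],
  ∂[1,2,5] = [2,5] − [1,5] + [1,2].
The resulting 21×14 matrix has rank 13, and its Smith normal form has invariant factors (1,1,1,1,1,1,1,1,1,1,1,1,1).

Now H_k = ker ∂_k / im ∂_{k+1}, so:

  H_0: rank C_0 − rank ∂_1 = 7 − 6 = 1, and the invariant factors of ∂_1 are all 1, so H_0 = Z.
  H_1: rank ker ∂_1 − rank ∂_2 = (21 − 6) − 13 = 2, and the invariant factors of ∂_2 are all 1, so H_1 = Z^2.
  H_2: rank ker ∂_2 − rank ∂_3 = (14 − 13) − 0 = 1, and there is no ∂_3, so H_2 = Z.

As a check, the Euler characteristic is 7 − 21 + 14 = 0, which agrees with 1 − 2 + 1 = 0.

H_0 = Z,  H_1 = Z^2,  H_2 = Z.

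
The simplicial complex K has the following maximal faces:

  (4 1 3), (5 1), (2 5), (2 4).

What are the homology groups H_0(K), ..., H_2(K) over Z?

H_0 ≅ Z,  H_1 ≅ Z,  H_2 = 0.

We work with the vertex ordering 1 < 2 < 3 < 4 < 5. The simplices of K, each written with vertices in increasing order, are:

  0-simplices (5): [1], [2], [3], [4], [5]
  1-simplices (6): [1,3], [1,4], [1,5], [2,4], [2,5], [3,4]
  2-simplices (1): [1,3,4]

Hence C_0 ≅ Z^5, C_1 ≅ Z^6, C_2 ≅ Z^1.

The boundary map ∂_1: C_1 → C_0 is given by ∂[p,q] = [q] − [p].
The 5×6 boundary matrix has rank 4 and Smith normal form diag(1,1,1,1).

The boundary map ∂_2: C_2 → C_1 maps a triangle to the signed sum of its edges. For instance
  ∂[1,3,4] = [3,4] − [1,4] + [1,3].
As a 6×1 matrix over Z this has rank 1, with invariant factors (1).

Reading off H_k = ker ∂_k / im ∂_{k+1}:

  H_0: rank C_0 − rank ∂_1 = 5 − 4 = 1, and the invariant factors of ∂_1 are all 1, so H_0 ≅ Z.
  H_1: rank ker ∂_1 − rank ∂_2 = (6 − 4) − 1 = 1, and the invariant factors of ∂_2 are all 1, so H_1 ≅ Z.
  H_2: rank ker ∂_2 − rank ∂_3 = (1 − 1) − 0 = 0, and there is no ∂_3, so H_2 ≅ 0.

As a check, the Euler characteristic is 5 − 6 + 1 = 0, which agrees with 1 − 1 + 0 = 0.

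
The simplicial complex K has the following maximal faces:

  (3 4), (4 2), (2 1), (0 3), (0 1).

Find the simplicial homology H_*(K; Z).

H_0 ≅ Z,  H_1 ≅ Z.

We work with the vertex ordering 0 < 1 < 2 < 3 < 4. The simplices of K, each written with vertices in increasing order, are:

  0-simplices (5): [0], [1], [2], [3], [4]
  1-simplices (5): [0,1], [0,3], [1,2], [2,4], [3,4]

so the chain groups are C_0 ≅ Z^5, C_1 ≅ Z^5.

∂_1: C_1 → C_0 maps an edge to its endpoints' difference, ∂[p,q] = q − p. For instance
  ∂[2,4] = [4] − [2].
This gives a 5×5 integer matrix of rank 4; reducing to Smith normal form yields diagonal entries (1,1,1,1).

Reading off H_k = ker ∂_k / im ∂_{k+1}:

  H_0: rank C_0 − rank ∂_1 = 5 − 4 = 1, and the invariant factors of ∂_1 are all 1, so H_0 = Z.
  H_1: rank ker ∂_1 − rank ∂_2 = (5 − 4) − 0 = 1, and there is no ∂_2, so H_1 = Z.

As a check, the Euler characteristic is 5 − 5 = 0, which agrees with 1 − 1 = 0.
(K is a triangulation of the circle S^1.)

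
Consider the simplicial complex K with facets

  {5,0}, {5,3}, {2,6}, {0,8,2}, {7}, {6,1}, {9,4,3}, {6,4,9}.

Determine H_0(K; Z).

H_0 = Z^2.

Fix the vertex order 0 < 1 < 2 < 3 < 4 < 5 < 6 < 7 < 8 < 9 and write every simplex with vertices in increasing order. Then dim K = 2 and the simplices of K are:

  0-simplices (10): [0], [1], [2], [3], [4], [5], [6], [7], [8], [9]
  1-simplices (12): [0,2], [0,5], [0,8], [1,6], [2,6], [2,8], [3,4], [3,5], [3,9], [4,6], [4,9], [6,9]
  2-simplices (3): [0,2,8], [3,4,9], [4,6,9]

giving chain groups C_0 ≅ Z^10, C_1 ≅ Z^12, C_2 ≅ Z^3.

Boundary ∂_1: C_1 → C_0 sends each edge [p,q] (with p < q) to q − p. For instance
  ∂[0,2] = [2] − [0].
This gives a 10×12 integer matrix of rank 8; reducing to Smith normal form yields diagonal entries (1,1,1,1,1,1,1,1).

Boundary ∂_2: C_2 → C_1 maps a triangle to the signed sum of its edges. For instance
  ∂[0,2,8] = [2,8] − [0,8] + [0,2],
  ∂[3,4,9] = [4,9] − [3,9] + [3,4].
The resulting 12×3 matrix has rank 3, and its Smith normal form has invariant factors (1,1,1).

Now H_k = ker ∂_k / im ∂_{k+1}, so:

  H_0: rank C_0 − rank ∂_1 = 10 − 8 = 2, and the invariant factors of ∂_1 are all 1, so H_0 = Z^2.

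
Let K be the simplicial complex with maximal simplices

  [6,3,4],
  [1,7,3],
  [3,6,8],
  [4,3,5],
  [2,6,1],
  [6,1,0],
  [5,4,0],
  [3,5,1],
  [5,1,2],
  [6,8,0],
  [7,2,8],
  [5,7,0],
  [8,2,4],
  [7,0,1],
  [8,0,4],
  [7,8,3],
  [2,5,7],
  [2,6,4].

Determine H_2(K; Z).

Take the total order 0 < 1 < 2 < 3 < 4 < 5 < 6 < 7 < 8 on the vertex set. Then K (dimension 2) consists of the simplices:

  0-simplices (9): [0], [1], [2], [3], [4], [5], [6], [7], [8]
  1-simplices (27): (27 of them)
  2-simplices (18): [0,1,6], [0,1,7], [0,4,5], [0,4,8], [0,5,7], [0,6,8], [1,2,5], [1,2,6], [1,3,5], [1,3,7], [2,4,6], [2,4,8], [2,5,7], [2,7,8], [3,4,5], [3,4,6], [3,6,8], [3,7,8]

giving chain groups C_0 ≅ Z^9, C_1 ≅ Z^27, C_2 ≅ Z^18.

The boundary map ∂_1: C_1 → C_0 is given by ∂[p,q] = [q] − [p]. For instance
  ∂[1,7] = [7] − [1].
As a 9×27 matrix over Z this has rank 8, with invariant factors (1,1,1,1,1,1,1,1).

∂_2: C_2 → C_1 maps a triangle to the signed sum of its edges. For instance
  ∂[0,1,7] = [1,7] − [0,7] + [0,1],
  ∂[2,4,8] = [4,8] − [2,8] + [2,4].
The 27×18 boundary matrix has rank 18 and Smith normal form diag(1,1,1,1,1,1,1,1,1,1,1,1,1,1,1,1,1,2).

From H_k ≅ ker(∂_k) / im(∂_{k+1}) we obtain:

  H_2: rank ker ∂_2 − rank ∂_3 = (18 − 18) − 0 = 0, and there is no ∂_3, so H_2 ≅ 0.

H_2 ≅ 0.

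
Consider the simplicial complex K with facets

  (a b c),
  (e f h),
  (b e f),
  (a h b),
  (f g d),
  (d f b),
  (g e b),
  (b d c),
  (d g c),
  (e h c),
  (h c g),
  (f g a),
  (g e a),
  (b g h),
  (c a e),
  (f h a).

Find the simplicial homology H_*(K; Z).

Fix the vertex order a < b < c < d < e < f < g < h and write every simplex with vertices in increasing order. Then dim K = 2 and the simplices of K are:

  0-simplices (8): a, b, c, d, e, f, g, h
  1-simplices (24): ab, ac, ae, af, ag, ah, bc, bd, be, bf, bg, bh, cd, ce, cg, ch, df, dg, ef, eg, eh, fg, fh, gh
  2-simplices (16): abc, abh, ace, aeg, afg, afh, bcd, bdf, bef, beg, bgh, cdg, ceh, cgh, dfg, efh

so the chain groups are C_0 ≅ Z^8, C_1 ≅ Z^24, C_2 ≅ Z^16.

Boundary ∂_1: C_1 → C_0 sends each edge [p,q] (with p < q) to q − p.
The resulting 8×24 matrix has rank 7, and its Smith normal form has invariant factors (1,1,1,1,1,1,1).

Boundary ∂_2: C_2 → C_1 sends each 2-simplex [p,q,r] to [q,r] − [p,r] + [p,q]. For instance
  ∂cdg = dg − cg + cd,
  ∂dfg = fg − dg + df.
As a 24×16 matrix over Z this has rank 15, with invariant factors (1,1,1,1,1,1,1,1,1,1,1,1,1,1,1).

Reading off H_k = ker ∂_k / im ∂_{k+1}:

  H_0: rank C_0 − rank ∂_1 = 8 − 7 = 1, and the invariant factors of ∂_1 are all 1, so H_0 ≅ Z.
  H_1: rank ker ∂_1 − rank ∂_2 = (24 − 7) − 15 = 2, and the invariant factors of ∂_2 are all 1, so H_1 ≅ Z^2.
  H_2: rank ker ∂_2 − rank ∂_3 = (16 − 15) − 0 = 1, and there is no ∂_3, so H_2 ≅ Z.

As a check, the Euler characteristic is 8 − 24 + 16 = 0, which agrees with 1 − 2 + 1 = 0.

H_0 ≅ Z,  H_1 ≅ Z^2,  H_2 ≅ Z.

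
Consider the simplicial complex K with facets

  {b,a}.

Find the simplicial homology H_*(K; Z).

Order the vertices as a < b. Listing each simplex with vertices in this order, K has dimension 1 with simplices:

  0-simplices (2): a, b
  1-simplices (1): ab

Hence C_0 ≅ Z^2, C_1 ≅ Z^1.

Boundary ∂_1: C_1 → C_0 sends each edge [p,q] (with p < q) to q − p. For instance
  ∂ab = b − a.
The 2×1 boundary matrix has rank 1 and Smith normal form diag(1).

Now H_k = ker ∂_k / im ∂_{k+1}, so:

  H_0: rank C_0 − rank ∂_1 = 2 − 1 = 1, and the invariant factors of ∂_1 are all 1, so H_0 ≅ Z.
  H_1: rank ker ∂_1 − rank ∂_2 = (1 − 1) − 0 = 0, and there is no ∂_2, so H_1 ≅ 0.

H_0 = Z,  H_1 = 0.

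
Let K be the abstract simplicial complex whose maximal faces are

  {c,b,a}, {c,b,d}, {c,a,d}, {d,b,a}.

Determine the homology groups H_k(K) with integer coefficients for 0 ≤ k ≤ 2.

H_0 ≅ Z,  H_1 = 0,  H_2 ≅ Z.

We work with the vertex ordering a < b < c < d. The simplices of K, each written with vertices in increasing order, are:

  0-simplices (4): a, b, c, d
  1-simplices (6): ab, ac, ad, bc, bd, cd
  2-simplices (4): abc, abd, acd, bcd

so the chain groups are C_0 ≅ Z^4, C_1 ≅ Z^6, C_2 ≅ Z^4.

The boundary map ∂_1: C_1 → C_0 sends each edge [p,q] (with p < q) to q − p. For instance
  ∂bd = d − b.
The resulting 4×6 matrix has rank 3, and its Smith normal form has invariant factors (1,1,1).

∂_2: C_2 → C_1 sends each 2-simplex [p,q,r] to [q,r] − [p,r] + [p,q]. For instance
  ∂bcd = cd − bd + bc,
  ∂acd = cd − ad + ac.
As a 6×4 matrix over Z this has rank 3, with invariant factors (1,1,1).

Reading off H_k = ker ∂_k / im ∂_{k+1}:

  H_0: rank C_0 − rank ∂_1 = 4 − 3 = 1, and the invariant factors of ∂_1 are all 1, so H_0 ≅ Z.
  H_1: rank ker ∂_1 − rank ∂_2 = (6 − 3) − 3 = 0, and the invariant factors of ∂_2 are all 1, so H_1 ≅ 0.
  H_2: rank ker ∂_2 − rank ∂_3 = (4 − 3) − 0 = 1, and there is no ∂_3, so H_2 ≅ Z.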